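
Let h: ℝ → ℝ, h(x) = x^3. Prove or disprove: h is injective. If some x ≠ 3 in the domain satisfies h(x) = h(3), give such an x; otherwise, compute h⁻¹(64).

On ℝ, x ↦ x^3 is strictly increasing (since 3 is odd), so h(a) = h(b) forces a = b. Therefore h is injective.
Since x ↦ x^3 is strictly increasing on ℝ, it is injective there, so no x ≠ 3 in the domain has h(x) = h(3). We therefore compute h⁻¹(64) = 64^{1/3} = 4 (indeed 4^3 = 64).

4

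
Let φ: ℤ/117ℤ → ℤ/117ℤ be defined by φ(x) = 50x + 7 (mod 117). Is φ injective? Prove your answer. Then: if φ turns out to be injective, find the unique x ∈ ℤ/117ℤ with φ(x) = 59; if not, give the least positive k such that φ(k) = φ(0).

If φ(s) = φ(t), then 50s ≡ 50t (mod 117). Because gcd(50, 117) = 1, we may cancel 50 to get s ≡ t (mod 117).
Therefore φ is injective.
We now compute 50⁻¹ mod 117 explicitly. Euclid's algorithm: 117 = 2·50 + 17, 50 = 2·17 + 16, 17 = 1·16 + 1; back-substituting gives 1 = 110·50 − 47·117, so 50⁻¹ ≡ 110 (mod 117).
Since φ is injective, we find φ⁻¹(59): we need 50x ≡ 59 − 7 ≡ 52 (mod 117). Using 50⁻¹ = 110: x ≡ 110·52 = 5720 = 48·117 + 104, so x = 104.
Check: φ(104) = 50·104 + 7 = 5207 = 44·117 + 59 ≡ 59 (mod 117).

104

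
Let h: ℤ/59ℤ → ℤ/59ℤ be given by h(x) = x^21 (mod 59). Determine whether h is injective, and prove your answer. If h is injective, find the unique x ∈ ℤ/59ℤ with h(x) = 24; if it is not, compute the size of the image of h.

37

Since 59 is prime, the nonzero elements of ℤ/59ℤ form a cyclic group of order 58.
As gcd(21, 58) = 1, raising to the 21st power is a bijection on this group: if a^21 ≡ b^21 then (ab^{−1})^21 = 1, and the only element of order dividing gcd(21, 58) = 1 is 1, so a = b.
With h(0) = 0 this makes h injective on all of ℤ/59ℤ, hence bijective (finite equal-size domain and codomain). In particular h is injective.
Since h is injective, we find the preimage of 24. The inverse of x ↦ x^21 on (ℤ/59ℤ)^× is x ↦ x^47, because 21·47 = 987 = 17·58 + 1 ≡ 1 (mod 58) and x^{58} = 1 for x ≠ 0 (Fermat). So h⁻¹(24) = 24^47 mod 59.
Repeated squaring mod 59: 24^1 ≡ 24, 24^2 ≡ 24² = 576 ≡ 45, 24^4 ≡ 45² = 2025 ≡ 19, 24^8 ≡ 19² = 361 ≡ 7, 24^16 ≡ 7² = 49, 24^32 ≡ 49² = 2401 ≡ 41. Since 47 = 32 + 8 + 4 + 2 + 1, 24^47 ≡ 41·7·19·45·24: 41·7 = 287 ≡ 51, then 51·19 = 969 ≡ 25, then 25·45 = 1125 ≡ 4, then 4·24 = 96 ≡ 37. So 24^47 ≡ 37 (mod 59).
Hence h⁻¹(24) = 37.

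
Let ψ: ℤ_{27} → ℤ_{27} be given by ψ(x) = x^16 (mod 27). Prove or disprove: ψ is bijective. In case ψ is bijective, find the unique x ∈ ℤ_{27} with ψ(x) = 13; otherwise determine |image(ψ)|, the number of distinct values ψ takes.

ψ(0) = 0^16 = 0.
ψ(3): Repeated squaring mod 27: 3^1 ≡ 3, 3^2 ≡ 3² = 9, 3^4 ≡ 9² = 81 ≡ 0, 3^8 ≡ 0² = 0, 3^16 ≡ 0² = 0. So 3^16 ≡ 0 (mod 27).
So ψ(0) = ψ(3) = 0 while 0 ≠ 3, hence ψ is not injective, hence not bijective.
Since ψ is not bijective, we determine |image(ψ)|. Computing x^16 mod 27 for each x (by repeated squaring, reducing mod 27 at every step), the values ψ(0), ψ(1), …, ψ(26) are: 0, 1, 7, 0, 22, 13, 0, 16, 19, 0, 10, 25, 0, 4, 4, 0, 25, 10, 0, 19, 16, 0, 13, 22, 0, 7, 1.
The distinct values are {0, 1, 4, 7, 10, 13, 16, 19, 22, 25}; there are 10 of them.

10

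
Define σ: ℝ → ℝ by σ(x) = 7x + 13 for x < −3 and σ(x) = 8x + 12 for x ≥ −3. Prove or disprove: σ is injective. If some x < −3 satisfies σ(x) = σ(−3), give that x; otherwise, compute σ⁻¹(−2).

-25/7

Both pieces are strictly increasing (slopes 7 and 8), so each is injective on its own interval.
The left piece maps (−∞, −3) onto (−∞, −8); the right piece maps [−3, ∞) onto [−12, ∞).
These images overlap. In particular σ(−3) = −12 (right piece), and solving 7x + 13 = −12 on the left piece gives x = −25/7 < −3.
So σ(−25/7) = σ(−3) with −25/7 ≠ −3, and σ is not injective. This x = −25/7 is the requested value below −3.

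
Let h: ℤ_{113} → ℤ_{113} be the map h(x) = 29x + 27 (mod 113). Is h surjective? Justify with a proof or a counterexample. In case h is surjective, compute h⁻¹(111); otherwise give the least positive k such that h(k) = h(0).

112

By definition, surjectivity means every element of the codomain has a preimage under h.
Since gcd(29, 113) = 1, 29 is invertible modulo 113. Euclid's algorithm: 113 = 3·29 + 26, 29 = 1·26 + 3, 26 = 8·3 + 2, 3 = 1·2 + 1; back-substituting gives 1 = 39·29 − 10·113, so 29⁻¹ ≡ 39 (mod 113).
For any y ∈ ℤ_{113}, x = 39(y − 27) mod 113 satisfies h(x) = 29·39(y − 27) + 27 ≡ y (since 29·39 ≡ 1 mod 113). So every y has a preimage.
Therefore h is surjective.
Since h is surjective, we compute h⁻¹(111): solve 29x + 27 ≡ 111 (mod 113), i.e. 29x ≡ 84 (mod 113).
Multiplying by 29⁻¹ = 39 gives x ≡ 39·84 = 3276 = 28·113 + 112 ≡ 112 (mod 113).
Check: h(112) = 29·112 + 27 = 3275 = 28·113 + 111 ≡ 111 (mod 113).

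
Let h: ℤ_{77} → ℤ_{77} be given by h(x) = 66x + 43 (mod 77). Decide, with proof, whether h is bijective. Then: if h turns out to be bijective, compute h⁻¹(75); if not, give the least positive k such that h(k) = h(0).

We have gcd(66, 77) = 11 > 1. Taking a = 0 and b = 7: h(0) = 43 and h(7) = 66·7 + 43 = 505 ≡ 43 (mod 77).
So h(0) = h(7) while 0 ≠ 7, therefore h is not injective, hence not bijective.
Since h is not bijective, we find the least positive k with h(k) = h(0): this means 66k ≡ 0 (mod 77), i.e. 77 ∣ 66k. Since gcd(66, 77) = 11, dividing through by 11 this holds exactly when 7 ∣ 6k, and as gcd(6, 7) = 1, exactly when 7 ∣ k.
The smallest positive such k is 7.

7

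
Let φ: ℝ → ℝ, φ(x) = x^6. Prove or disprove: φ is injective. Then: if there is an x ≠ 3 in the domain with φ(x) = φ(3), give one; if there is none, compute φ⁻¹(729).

-3

φ(3) = 729 = (−3)^6 = φ(−3) (since 6 is even), with 3 ≠ −3. So φ is not injective.
For the follow-up, such an x exists: taking x = −3 ∈ ℝ gives φ(−3) = 729 = φ(3) with −3 ≠ 3.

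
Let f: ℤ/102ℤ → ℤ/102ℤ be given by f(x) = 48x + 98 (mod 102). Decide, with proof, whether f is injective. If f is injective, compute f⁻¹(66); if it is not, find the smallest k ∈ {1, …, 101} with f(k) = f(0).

Recall: injectivity means: for all s, t in the domain, f(s) = f(t) implies s = t.
We have gcd(48, 102) = 6 > 1. Taking s = 0 and t = 17: f(0) = 98 and f(17) = 48·17 + 98 = 914 ≡ 98 (mod 102).
So f(0) = f(17) while 0 ≠ 17, so f is not injective.
Since f is not injective, we find the least positive k with f(k) = f(0): this means 48k ≡ 0 (mod 102), i.e. 102 ∣ 48k. Since gcd(48, 102) = 6, dividing through by 6 this holds exactly when 17 ∣ 8k, and as gcd(8, 17) = 1, exactly when 17 ∣ k.
The smallest positive such k is 17.

17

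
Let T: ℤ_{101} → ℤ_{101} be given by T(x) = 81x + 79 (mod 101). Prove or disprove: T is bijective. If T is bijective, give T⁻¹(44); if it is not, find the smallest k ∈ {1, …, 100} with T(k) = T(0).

27

If T(a) = T(b), then 81a ≡ 81b (mod 101). Because gcd(81, 101) = 1, we may cancel 81 to get a ≡ b (mod 101).
We now compute 81⁻¹ mod 101 explicitly. Euclid's algorithm: 101 = 1·81 + 20, 81 = 4·20 + 1; back-substituting gives 1 = 5·81 − 4·101, so 81⁻¹ ≡ 5 (mod 101).
For any y ∈ ℤ_{101}, x = 5(y − 79) mod 101 satisfies T(x) = 81·5(y − 79) + 79 ≡ y (since 81·5 ≡ 1 mod 101). So every y has a preimage.
Therefore T is bijective.
Since T is bijective, we find T⁻¹(44): we need 81x ≡ 44 − 79 ≡ 66 (mod 101). Using 81⁻¹ = 5: x ≡ 5·66 = 330 = 3·101 + 27, so x = 27.
Check: T(27) = 81·27 + 79 = 2266 = 22·101 + 44 ≡ 44 (mod 101).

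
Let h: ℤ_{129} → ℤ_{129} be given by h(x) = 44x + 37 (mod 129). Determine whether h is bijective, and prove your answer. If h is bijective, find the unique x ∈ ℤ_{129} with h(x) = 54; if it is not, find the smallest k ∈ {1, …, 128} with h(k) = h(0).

Recall that h is injective if h(s) = h(t) implies s = t.
Suppose h(s) = h(t) in ℤ_{129}. Then 44s + 37 ≡ 44t + 37 (mod 129), so 44(s − t) ≡ 0 (mod 129).
Since gcd(44, 129) = 1, 44 is invertible modulo 129, thus s − t ≡ 0 (mod 129), i.e. s = t.
We now compute 44⁻¹ mod 129 explicitly. Euclid's algorithm: 129 = 2·44 + 41, 44 = 1·41 + 3, 41 = 13·3 + 2, 3 = 1·2 + 1; back-substituting gives 1 = 44·44 − 15·129, so 44⁻¹ ≡ 44 (mod 129).
For any y ∈ ℤ_{129}, x = 44(y − 37) mod 129 satisfies h(x) = 44·44(y − 37) + 37 ≡ y (since 44·44 ≡ 1 mod 129). So every y has a preimage.
Thus h is bijective.
Since h is bijective, we find h⁻¹(54): we need 44x ≡ 54 − 37 ≡ 17 (mod 129). Using 44⁻¹ = 44: x ≡ 44·17 = 748 = 5·129 + 103, so x = 103.
Check: h(103) = 44·103 + 37 = 4569 = 35·129 + 54 ≡ 54 (mod 129).

103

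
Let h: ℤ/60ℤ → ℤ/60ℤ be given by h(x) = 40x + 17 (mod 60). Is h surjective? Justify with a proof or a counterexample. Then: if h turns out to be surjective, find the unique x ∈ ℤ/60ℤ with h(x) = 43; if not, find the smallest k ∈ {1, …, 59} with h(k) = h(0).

Since gcd(40, 60) = 20, we have 40x ≡ 0 (mod 20) for all x, so h(x) ≡ 17 (mod 20).
But 0 ≢ 17 (mod 20), so 0 ∈ ℤ/60ℤ has no preimage. Hence h is not surjective.
Since h is not surjective, we find the least positive k with h(k) = h(0): this means 40k ≡ 0 (mod 60), i.e. 60 ∣ 40k. Since gcd(40, 60) = 20, dividing through by 20 this holds exactly when 3 ∣ 2k, and as gcd(2, 3) = 1, exactly when 3 ∣ k.
The smallest positive such k is 3.

3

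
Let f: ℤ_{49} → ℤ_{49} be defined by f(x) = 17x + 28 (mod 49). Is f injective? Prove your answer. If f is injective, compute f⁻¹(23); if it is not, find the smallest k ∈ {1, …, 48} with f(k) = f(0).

If f(u) = f(v), then 17u ≡ 17v (mod 49). Because gcd(17, 49) = 1, we may cancel 17 to get u ≡ v (mod 49).
Therefore f is injective.
We now compute 17⁻¹ mod 49 explicitly. Euclid's algorithm: 49 = 2·17 + 15, 17 = 1·15 + 2, 15 = 7·2 + 1; back-substituting gives 1 = 26·17 − 9·49, so 17⁻¹ ≡ 26 (mod 49).
Since f is injective, we find f⁻¹(23): we need 17x ≡ 23 − 28 ≡ 44 (mod 49). Using 17⁻¹ = 26: x ≡ 26·44 = 1144 = 23·49 + 17, so x = 17.
Check: f(17) = 17·17 + 28 = 317 = 6·49 + 23 ≡ 23 (mod 49).

17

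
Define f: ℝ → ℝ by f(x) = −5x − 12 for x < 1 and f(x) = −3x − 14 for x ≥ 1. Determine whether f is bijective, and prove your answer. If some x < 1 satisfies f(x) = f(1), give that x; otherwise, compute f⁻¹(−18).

Both pieces are strictly decreasing (slopes −5 and −3), so each is injective on its own interval.
The left piece maps (−∞, 1) onto (−17, ∞); the right piece maps [1, ∞) onto (−∞, −17].
Since −17 = −17, the images partition ℝ: f is injective and surjective, hence bijective.
Because the two images are disjoint, no x < 1 has f(x) = f(1), so we compute f⁻¹(−18): −18 lies in (−∞, −17], so solve −3x − 14 = −18: x = (−18 + 14)/(−3) = 4/3.

4/3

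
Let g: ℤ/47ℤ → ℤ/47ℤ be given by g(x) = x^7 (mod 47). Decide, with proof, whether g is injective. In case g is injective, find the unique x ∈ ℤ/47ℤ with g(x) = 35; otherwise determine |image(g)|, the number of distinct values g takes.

39

Since 47 is prime, the nonzero elements of ℤ/47ℤ form a cyclic group of order 46.
As gcd(7, 46) = 1, raising to the 7th power is a bijection on this group: if u^7 ≡ v^7 then (uv^{−1})^7 = 1, and the only element of order dividing gcd(7, 46) = 1 is 1, so u = v.
With g(0) = 0 this makes g injective on all of ℤ/47ℤ, hence bijective (finite equal-size domain and codomain). In particular g is injective.
Since g is injective, we find the preimage of 35. The inverse of x ↦ x^7 on (ℤ/47ℤ)^× is x ↦ x^33, because 7·33 = 231 = 5·46 + 1 ≡ 1 (mod 46) and x^{46} = 1 for x ≠ 0 (Fermat). So g⁻¹(35) = 35^33 mod 47.
Repeated squaring mod 47: 35^1 ≡ 35, 35^2 ≡ 35² = 1225 ≡ 3, 35^4 ≡ 3² = 9, 35^8 ≡ 9² = 81 ≡ 34, 35^16 ≡ 34² = 1156 ≡ 28, 35^32 ≡ 28² = 784 ≡ 32. Since 33 = 32 + 1, 35^33 ≡ 32·35: 32·35 = 1120 ≡ 39. So 35^33 ≡ 39 (mod 47).
Hence g⁻¹(35) = 39.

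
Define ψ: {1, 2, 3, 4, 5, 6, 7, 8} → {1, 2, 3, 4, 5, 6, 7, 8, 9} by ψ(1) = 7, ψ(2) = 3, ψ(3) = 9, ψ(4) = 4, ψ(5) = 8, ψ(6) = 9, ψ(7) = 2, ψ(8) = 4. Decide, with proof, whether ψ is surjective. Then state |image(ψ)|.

6

No element maps to 1, so ψ is not surjective.
The image of ψ is {2, 3, 4, 7, 8, 9}, which has 6 elements.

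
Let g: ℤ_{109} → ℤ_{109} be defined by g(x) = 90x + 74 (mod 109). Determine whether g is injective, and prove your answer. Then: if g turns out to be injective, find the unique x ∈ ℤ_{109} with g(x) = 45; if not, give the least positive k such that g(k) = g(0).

13

Recall that g is injective if g(a) = g(b) implies a = b.
If g(a) = g(b), then 90a ≡ 90b (mod 109). Because gcd(90, 109) = 1, we may cancel 90 to get a ≡ b (mod 109).
Hence g is injective.
We now compute 90⁻¹ mod 109 explicitly. Euclid's algorithm: 109 = 1·90 + 19, 90 = 4·19 + 14, 19 = 1·14 + 5, 14 = 2·5 + 4, 5 = 1·4 + 1; back-substituting gives 1 = 86·90 − 71·109, so 90⁻¹ ≡ 86 (mod 109).
Since g is injective, we find g⁻¹(45): we need 90x ≡ 45 − 74 ≡ 80 (mod 109). Using 90⁻¹ = 86: x ≡ 86·80 = 6880 = 63·109 + 13, so x = 13.
Check: g(13) = 90·13 + 74 = 1244 = 11·109 + 45 ≡ 45 (mod 109).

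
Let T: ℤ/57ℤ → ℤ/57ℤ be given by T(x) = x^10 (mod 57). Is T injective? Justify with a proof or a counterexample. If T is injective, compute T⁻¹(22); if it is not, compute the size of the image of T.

20

T(8): Repeated squaring mod 57: 8^1 ≡ 8, 8^2 ≡ 8² = 64 ≡ 7, 8^4 ≡ 7² = 49, 8^8 ≡ 49² = 2401 ≡ 7. Since 10 = 8 + 2, 8^10 ≡ 7·7: 7·7 = 49. So 8^10 ≡ 49 (mod 57).
T(11): Repeated squaring mod 57: 11^1 ≡ 11, 11^2 ≡ 11² = 121 ≡ 7, 11^4 ≡ 7² = 49, 11^8 ≡ 49² = 2401 ≡ 7. Since 10 = 8 + 2, 11^10 ≡ 7·7: 7·7 = 49. So 11^10 ≡ 49 (mod 57).
So T(8) = T(11) = 49 while 8 ≠ 11, so T is not injective.
Since T is not injective, we determine |image(T)|. Computing x^10 mod 57 for each x (by repeated squaring, reducing mod 57 at every step), the values T(0), T(1), …, T(56) are: 0, 1, 55, 54, 4, 43, 6, 7, 49, 9, 28, 49, 45, 25, 43, 42, 16, 55, 39, 19, 1, 36, 16, 4, 24, 25, 7, 30, 28, 28, 30, 7, 25, 24, 4, 16, 36, 1, 19, 39, 55, 16, 42, 43, 25, 45, 49, 28, 9, 49, 7, 6, 43, 4, 54, 55, 1.
The distinct values are {0, 1, 4, 6, 7, 9, 16, 19, 24, 25, 28, 30, 36, 39, 42, 43, 45, 49, 54, 55}; there are 20 of them.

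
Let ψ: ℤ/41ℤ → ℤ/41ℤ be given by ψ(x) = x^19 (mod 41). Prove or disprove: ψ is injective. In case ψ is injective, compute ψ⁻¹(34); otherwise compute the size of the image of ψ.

Since 41 is prime, the nonzero elements of ℤ/41ℤ form a cyclic group of order 40.
As gcd(19, 40) = 1, raising to the 19th power is a bijection on this group: if x_1^19 ≡ x_2^19 then (x_1x_2^{−1})^19 = 1, and the only element of order dividing gcd(19, 40) = 1 is 1, so x_1 = x_2.
With ψ(0) = 0 this makes ψ injective on all of ℤ/41ℤ, hence bijective (finite equal-size domain and codomain). In particular ψ is injective.
Since ψ is injective, we find the preimage of 34. The inverse of x ↦ x^19 on (ℤ/41ℤ)^× is x ↦ x^19, because 19·19 = 361 = 9·40 + 1 ≡ 1 (mod 40) and x^{40} = 1 for x ≠ 0 (Fermat). So ψ⁻¹(34) = 34^19 mod 41.
Repeated squaring mod 41: 34^1 ≡ 34, 34^2 ≡ 34² = 1156 ≡ 8, 34^4 ≡ 8² = 64 ≡ 23, 34^8 ≡ 23² = 529 ≡ 37, 34^16 ≡ 37² = 1369 ≡ 16. Since 19 = 16 + 2 + 1, 34^19 ≡ 16·8·34: 16·8 = 128 ≡ 5, then 5·34 = 170 ≡ 6. So 34^19 ≡ 6 (mod 41).
Hence ψ⁻¹(34) = 6.

6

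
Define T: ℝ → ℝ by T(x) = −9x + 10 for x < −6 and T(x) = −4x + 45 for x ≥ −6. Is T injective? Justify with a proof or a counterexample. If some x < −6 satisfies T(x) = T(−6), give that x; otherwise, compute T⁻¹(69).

Both pieces are strictly decreasing (slopes −9 and −4), so each is injective on its own interval.
The left piece maps (−∞, −6) onto (64, ∞); the right piece maps [−6, ∞) onto (−∞, 69].
These images overlap. In particular T(−6) = 69 (right piece), and solving −9x + 10 = 69 on the left piece gives x = −59/9 < −6.
So T(−59/9) = T(−6) with −59/9 ≠ −6, and T is not injective. This x = −59/9 is the requested value below −6.

-59/9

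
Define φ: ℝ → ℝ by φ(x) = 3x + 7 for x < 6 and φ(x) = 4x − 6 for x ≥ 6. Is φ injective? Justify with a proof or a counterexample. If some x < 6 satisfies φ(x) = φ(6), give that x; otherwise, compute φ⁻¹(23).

Both pieces are strictly increasing (slopes 3 and 4), so each is injective on its own interval.
The left piece maps (−∞, 6) onto (−∞, 25); the right piece maps [6, ∞) onto [18, ∞).
These images overlap. In particular φ(6) = 18 (right piece), and solving 3x + 7 = 18 on the left piece gives x = 11/3 < 6.
So φ(11/3) = φ(6) with 11/3 ≠ 6, and φ is not injective. This x = 11/3 is the requested value below 6.

11/3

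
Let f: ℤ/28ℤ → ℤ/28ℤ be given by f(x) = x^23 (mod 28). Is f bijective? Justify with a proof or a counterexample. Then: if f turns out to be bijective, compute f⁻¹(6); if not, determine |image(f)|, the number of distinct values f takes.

21

f(0) = 0^23 = 0.
f(14): Repeated squaring mod 28: 14^1 ≡ 14, 14^2 ≡ 14² = 196 ≡ 0, 14^4 ≡ 0² = 0, 14^8 ≡ 0² = 0, 14^16 ≡ 0² = 0. Since 23 = 16 + 4 + 2 + 1, 14^23 ≡ 0·0·0·14: 0·0 = 0, then 0·0 = 0, then 0·14 = 0. So 14^23 ≡ 0 (mod 28).
So f(0) = f(14) = 0 while 0 ≠ 14, thus f is not injective, hence not bijective.
Since f is not bijective, we determine |image(f)|. Computing x^23 mod 28 for each x (by repeated squaring, reducing mod 28 at every step), the values f(0), f(1), …, f(27) are: 0, 1, 4, 19, 16, 17, 20, 7, 8, 25, 12, 23, 24, 13, 0, 15, 4, 5, 16, 3, 20, 21, 8, 11, 12, 9, 24, 27.
The distinct values are {0, 1, 3, 4, 5, 7, 8, 9, 11, 12, 13, 15, 16, 17, 19, 20, 21, 23, 24, 25, 27}; there are 21 of them.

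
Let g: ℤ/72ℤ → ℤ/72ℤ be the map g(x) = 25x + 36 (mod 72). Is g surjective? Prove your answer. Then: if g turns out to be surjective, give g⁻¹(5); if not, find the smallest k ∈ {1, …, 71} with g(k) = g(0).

Recall that g is surjective if every y in the codomain equals g(x) for some x in the domain.
Since gcd(25, 72) = 1, 25 is invertible modulo 72. Euclid's algorithm: 72 = 2·25 + 22, 25 = 1·22 + 3, 22 = 7·3 + 1; back-substituting gives 1 = 49·25 − 17·72, so 25⁻¹ ≡ 49 (mod 72).
For any y ∈ ℤ/72ℤ, x = 49(y − 36) mod 72 satisfies g(x) = 25·49(y − 36) + 36 ≡ y (since 25·49 ≡ 1 mod 72). So every y has a preimage.
So g is surjective.
Since g is surjective, we find g⁻¹(5): we need 25x ≡ 5 − 36 ≡ 41 (mod 72). Using 25⁻¹ = 49: x ≡ 49·41 = 2009 = 27·72 + 65, so x = 65.
Check: g(65) = 25·65 + 36 = 1661 = 23·72 + 5 ≡ 5 (mod 72).

65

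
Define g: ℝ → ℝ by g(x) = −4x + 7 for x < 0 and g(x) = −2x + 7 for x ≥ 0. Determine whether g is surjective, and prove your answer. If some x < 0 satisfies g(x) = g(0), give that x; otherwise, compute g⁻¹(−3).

Both pieces are strictly decreasing (slopes −4 and −2), so each is injective on its own interval.
The left piece maps (−∞, 0) onto (7, ∞); the right piece maps [0, ∞) onto (−∞, 7].
These images together cover ℝ, so g is surjective.
Because the two images are disjoint, no x < 0 has g(x) = g(0), so we compute g⁻¹(−3): −3 lies in (−∞, 7], so solve −2x + 7 = −3: x = (−3 − 7)/(−2) = 5.

5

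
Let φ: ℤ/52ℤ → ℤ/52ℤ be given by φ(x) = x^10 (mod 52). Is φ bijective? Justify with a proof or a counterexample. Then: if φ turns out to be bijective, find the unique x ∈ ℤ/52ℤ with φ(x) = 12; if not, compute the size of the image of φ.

14

φ(12): Repeated squaring mod 52: 12^1 ≡ 12, 12^2 ≡ 12² = 144 ≡ 40, 12^4 ≡ 40² = 1600 ≡ 40, 12^8 ≡ 40² = 1600 ≡ 40. Since 10 = 8 + 2, 12^10 ≡ 40·40: 40·40 = 1600 ≡ 40. So 12^10 ≡ 40 (mod 52).
φ(14): Repeated squaring mod 52: 14^1 ≡ 14, 14^2 ≡ 14² = 196 ≡ 40, 14^4 ≡ 40² = 1600 ≡ 40, 14^8 ≡ 40² = 1600 ≡ 40. Since 10 = 8 + 2, 14^10 ≡ 40·40: 40·40 = 1600 ≡ 40. So 14^10 ≡ 40 (mod 52).
So φ(12) = φ(14) = 40 while 12 ≠ 14, hence φ is not injective, hence not bijective.
Since φ is not bijective, we determine |image(φ)|. Computing x^10 mod 52 for each x (by repeated squaring, reducing mod 52 at every step), the values φ(0), φ(1), …, φ(51) are: 0, 1, 36, 29, 48, 25, 4, 17, 12, 9, 16, 49, 40, 13, 40, 49, 16, 9, 12, 17, 4, 25, 48, 29, 36, 1, 0, 1, 36, 29, 48, 25, 4, 17, 12, 9, 16, 49, 40, 13, 40, 49, 16, 9, 12, 17, 4, 25, 48, 29, 36, 1.
The distinct values are {0, 1, 4, 9, 12, 13, 16, 17, 25, 29, 36, 40, 48, 49}; there are 14 of them.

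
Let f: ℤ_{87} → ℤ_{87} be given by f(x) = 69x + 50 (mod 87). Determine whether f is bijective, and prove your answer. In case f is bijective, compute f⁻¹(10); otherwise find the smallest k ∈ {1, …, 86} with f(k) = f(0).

By definition, f is injective when f(x_1) = f(x_2) forces x_1 = x_2.
We have gcd(69, 87) = 3 > 1. Taking x_1 = 0 and x_2 = 29: f(0) = 50 and f(29) = 69·29 + 50 = 2051 ≡ 50 (mod 87).
So f(0) = f(29) while 0 ≠ 29, therefore f is not injective, hence not bijective.
Since f is not bijective, we find the least positive k with f(k) = f(0): this means 69k ≡ 0 (mod 87), i.e. 87 ∣ 69k. Since gcd(69, 87) = 3, dividing through by 3 this holds exactly when 29 ∣ 23k, and as gcd(23, 29) = 1, exactly when 29 ∣ k.
The smallest positive such k is 29.

29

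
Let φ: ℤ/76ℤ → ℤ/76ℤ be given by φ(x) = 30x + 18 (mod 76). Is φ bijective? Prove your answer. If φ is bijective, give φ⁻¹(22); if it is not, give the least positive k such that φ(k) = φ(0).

We have gcd(30, 76) = 2 > 1. Taking a = 0 and b = 38: φ(0) = 18 and φ(38) = 30·38 + 18 = 1158 ≡ 18 (mod 76).
So φ(0) = φ(38) while 0 ≠ 38, hence φ is not injective, hence not bijective.
Since φ is not bijective, we find the least positive k with φ(k) = φ(0): this means 30k ≡ 0 (mod 76), i.e. 76 ∣ 30k. Since gcd(30, 76) = 2, dividing through by 2 this holds exactly when 38 ∣ 15k, and as gcd(15, 38) = 1, exactly when 38 ∣ k.
The smallest positive such k is 38.

38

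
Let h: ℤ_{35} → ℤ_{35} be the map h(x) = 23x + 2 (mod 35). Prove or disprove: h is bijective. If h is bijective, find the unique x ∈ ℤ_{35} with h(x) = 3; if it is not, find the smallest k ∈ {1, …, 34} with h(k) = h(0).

32

By definition, h is injective if h(u) = h(v) implies u = v.
Suppose h(u) = h(v) in ℤ_{35}. Then 23u + 2 ≡ 23v + 2 (mod 35), therefore 23(u − v) ≡ 0 (mod 35).
Since gcd(23, 35) = 1, 23 is invertible modulo 35, thus u − v ≡ 0 (mod 35), i.e. u = v.
We now compute 23⁻¹ mod 35 explicitly. Euclid's algorithm: 35 = 1·23 + 12, 23 = 1·12 + 11, 12 = 1·11 + 1; back-substituting gives 1 = 32·23 − 21·35, so 23⁻¹ ≡ 32 (mod 35).
Then y ↦ 32(y − 2) is a two-sided inverse to h, so every y ∈ ℤ_{35} has a preimage.
Therefore h is bijective.
Since h is bijective, we compute h⁻¹(3): solve 23x + 2 ≡ 3 (mod 35), i.e. 23x ≡ 1 (mod 35).
Multiplying by 23⁻¹ = 32 gives x ≡ 32·1 = 32 ≡ 32 (mod 35).
Check: h(32) = 23·32 + 2 = 738 = 21·35 + 3 ≡ 3 (mod 35).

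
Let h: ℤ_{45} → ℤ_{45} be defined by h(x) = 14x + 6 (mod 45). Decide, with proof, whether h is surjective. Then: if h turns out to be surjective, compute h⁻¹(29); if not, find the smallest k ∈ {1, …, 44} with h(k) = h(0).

37

Since gcd(14, 45) = 1, 14 is invertible modulo 45. Euclid's algorithm: 45 = 3·14 + 3, 14 = 4·3 + 2, 3 = 1·2 + 1; back-substituting gives 1 = 29·14 − 9·45, so 14⁻¹ ≡ 29 (mod 45).
Then y ↦ 29(y − 6) is a two-sided inverse to h, so every y ∈ ℤ_{45} has a preimage.
So h is surjective.
Since h is surjective, we find h⁻¹(29): we need 14x ≡ 29 − 6 ≡ 23 (mod 45). Using 14⁻¹ = 29: x ≡ 29·23 = 667 = 14·45 + 37, so x = 37.
Check: h(37) = 14·37 + 6 = 524 = 11·45 + 29 ≡ 29 (mod 45).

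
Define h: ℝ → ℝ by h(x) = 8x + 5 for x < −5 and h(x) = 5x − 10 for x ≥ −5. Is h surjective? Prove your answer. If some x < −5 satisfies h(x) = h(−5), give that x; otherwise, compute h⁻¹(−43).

-6

Both pieces are strictly increasing (slopes 8 and 5), so each is injective on its own interval.
The left piece maps (−∞, −5) onto (−∞, −35); the right piece maps [−5, ∞) onto [−35, ∞).
These images together cover ℝ, so h is surjective.
Because the two images are disjoint, no x < −5 has h(x) = h(−5), so we compute h⁻¹(−43): −43 lies in (−∞, −35), so solve 8x + 5 = −43: x = (−43 − 5)/8 = −6.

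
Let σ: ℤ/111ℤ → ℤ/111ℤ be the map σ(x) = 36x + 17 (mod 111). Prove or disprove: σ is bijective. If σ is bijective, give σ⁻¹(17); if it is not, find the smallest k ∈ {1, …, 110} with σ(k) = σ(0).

37

We have gcd(36, 111) = 3 > 1. Taking s = 0 and t = 37: σ(0) = 17 and σ(37) = 36·37 + 17 = 1349 ≡ 17 (mod 111).
So σ(0) = σ(37) while 0 ≠ 37, therefore σ is not injective, hence not bijective.
Since σ is not bijective, we find the least positive k with σ(k) = σ(0): this means 36k ≡ 0 (mod 111), i.e. 111 ∣ 36k. Since gcd(36, 111) = 3, dividing through by 3 this holds exactly when 37 ∣ 12k, and as gcd(12, 37) = 1, exactly when 37 ∣ k.
The smallest positive such k is 37.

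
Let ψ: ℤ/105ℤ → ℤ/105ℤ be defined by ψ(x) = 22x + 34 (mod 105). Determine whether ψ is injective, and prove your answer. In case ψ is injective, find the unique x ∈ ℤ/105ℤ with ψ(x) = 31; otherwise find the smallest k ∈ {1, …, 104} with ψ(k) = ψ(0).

81

If ψ(x_1) = ψ(x_2), then 22x_1 ≡ 22x_2 (mod 105). Because gcd(22, 105) = 1, we may cancel 22 to get x_1 ≡ x_2 (mod 105).
Therefore ψ is injective.
We now compute 22⁻¹ mod 105 explicitly. Euclid's algorithm: 105 = 4·22 + 17, 22 = 1·17 + 5, 17 = 3·5 + 2, 5 = 2·2 + 1; back-substituting gives 1 = 43·22 − 9·105, so 22⁻¹ ≡ 43 (mod 105).
Since ψ is injective, we compute ψ⁻¹(31): solve 22x + 34 ≡ 31 (mod 105), i.e. 22x ≡ 102 (mod 105).
Multiplying by 22⁻¹ = 43 gives x ≡ 43·102 = 4386 = 41·105 + 81 ≡ 81 (mod 105).
Check: ψ(81) = 22·81 + 34 = 1816 = 17·105 + 31 ≡ 31 (mod 105).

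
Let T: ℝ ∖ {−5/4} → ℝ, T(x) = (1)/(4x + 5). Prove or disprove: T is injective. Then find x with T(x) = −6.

-31/24

Suppose T(s) = T(t). Cross-multiplying: (1)(4t + 5) = (1)(4s + 5).
Expanding both sides and cancelling the symmetric terms leaves −4·(s − t) = 0. Since −4 ≠ 0, s = t. Therefore T is injective.
Solving T(x) = −6: cross-multiplying gives 1 = −6(4x + 5), which rearranges to 24x = −31, so x = −31/24.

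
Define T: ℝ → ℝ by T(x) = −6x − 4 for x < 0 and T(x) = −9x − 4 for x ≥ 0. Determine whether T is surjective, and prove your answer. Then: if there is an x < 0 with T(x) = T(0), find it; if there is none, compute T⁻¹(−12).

Both pieces are strictly decreasing (slopes −6 and −9), so each is injective on its own interval.
The left piece maps (−∞, 0) onto (−4, ∞); the right piece maps [0, ∞) onto (−∞, −4].
These images together cover ℝ, so T is surjective.
Because the two images are disjoint, no x < 0 has T(x) = T(0), so we compute T⁻¹(−12): −12 lies in (−∞, −4], so solve −9x − 4 = −12: x = (−12 + 4)/(−9) = 8/9.

8/9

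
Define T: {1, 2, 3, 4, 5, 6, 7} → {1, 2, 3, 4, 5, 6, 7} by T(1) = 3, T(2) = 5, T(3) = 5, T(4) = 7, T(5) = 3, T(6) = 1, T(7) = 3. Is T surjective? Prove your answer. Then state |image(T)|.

No element maps to 2, so T is not surjective.
The image of T is {1, 3, 5, 7}, which has 4 elements.

4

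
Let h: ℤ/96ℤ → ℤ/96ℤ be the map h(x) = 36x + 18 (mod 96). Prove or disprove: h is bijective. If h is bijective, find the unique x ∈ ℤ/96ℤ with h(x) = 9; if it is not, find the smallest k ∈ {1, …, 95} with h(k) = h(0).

8

We have gcd(36, 96) = 12 > 1. Taking x_1 = 0 and x_2 = 8: h(0) = 18 and h(8) = 36·8 + 18 = 306 ≡ 18 (mod 96).
So h(0) = h(8) while 0 ≠ 8, thus h is not injective, hence not bijective.
Since h is not bijective, we find the least positive k with h(k) = h(0): this means 36k ≡ 0 (mod 96), i.e. 96 ∣ 36k. Since gcd(36, 96) = 12, dividing through by 12 this holds exactly when 8 ∣ 3k, and as gcd(3, 8) = 1, exactly when 8 ∣ k.
The smallest positive such k is 8.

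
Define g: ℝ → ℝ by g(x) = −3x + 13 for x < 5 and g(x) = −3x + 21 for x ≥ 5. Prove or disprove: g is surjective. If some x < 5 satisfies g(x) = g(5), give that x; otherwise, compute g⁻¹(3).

7/3

Both pieces are strictly decreasing (slopes −3 and −3), so each is injective on its own interval.
The left piece maps (−∞, 5) onto (−2, ∞); the right piece maps [5, ∞) onto (−∞, 6].
The union (−2, ∞) ∪ (−∞, 6] covers ℝ, so g is surjective.
For the follow-up: the images overlap, so an x < 5 with g(x) = g(5) exists. g(5) = 6; solving −3x + 13 = 6 for x < 5 gives x = (6 − 13)/(−3) = 7/3.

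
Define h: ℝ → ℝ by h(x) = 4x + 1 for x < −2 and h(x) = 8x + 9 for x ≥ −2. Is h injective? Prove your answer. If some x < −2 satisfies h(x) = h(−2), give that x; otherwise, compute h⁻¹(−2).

-11/8

Both pieces are strictly increasing (slopes 4 and 8), so each is injective on its own interval.
The left piece maps (−∞, −2) onto (−∞, −7); the right piece maps [−2, ∞) onto [−7, ∞).
These images are disjoint, so no value is attained by both pieces. Therefore h is injective.
Because the two images are disjoint, no x < −2 has h(x) = h(−2), so we compute h⁻¹(−2): −2 lies in [−7, ∞), so solve 8x + 9 = −2: x = (−2 − 9)/8 = −11/8.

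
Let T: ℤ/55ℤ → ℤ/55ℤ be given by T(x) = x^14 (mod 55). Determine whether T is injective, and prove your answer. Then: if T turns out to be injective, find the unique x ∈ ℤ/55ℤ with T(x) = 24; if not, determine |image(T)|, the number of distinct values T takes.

T(3): Repeated squaring mod 55: 3^1 ≡ 3, 3^2 ≡ 3² = 9, 3^4 ≡ 9² = 81 ≡ 26, 3^8 ≡ 26² = 676 ≡ 16. Since 14 = 8 + 4 + 2, 3^14 ≡ 16·26·9: 16·26 = 416 ≡ 31, then 31·9 = 279 ≡ 4. So 3^14 ≡ 4 (mod 55).
T(8): Repeated squaring mod 55: 8^1 ≡ 8, 8^2 ≡ 8² = 64 ≡ 9, 8^4 ≡ 9² = 81 ≡ 26, 8^8 ≡ 26² = 676 ≡ 16. Since 14 = 8 + 4 + 2, 8^14 ≡ 16·26·9: 16·26 = 416 ≡ 31, then 31·9 = 279 ≡ 4. So 8^14 ≡ 4 (mod 55).
So T(3) = T(8) = 4 while 3 ≠ 8, therefore T is not injective.
Since T is not injective, we determine |image(T)|. Computing x^14 mod 55 for each x (by repeated squaring, reducing mod 55 at every step), the values T(0), T(1), …, T(54) are: 0, 1, 49, 4, 36, 20, 31, 14, 4, 16, 45, 11, 34, 49, 26, 25, 31, 9, 14, 26, 5, 1, 44, 34, 16, 15, 36, 9, 9, 36, 15, 16, 34, 44, 1, 5, 26, 14, 9, 31, 25, 26, 49, 34, 11, 45, 16, 4, 14, 31, 20, 36, 4, 49, 1.
The distinct values are {0, 1, 4, 5, 9, 11, 14, 15, 16, 20, 25, 26, 31, 34, 36, 44, 45, 49}; there are 18 of them.

18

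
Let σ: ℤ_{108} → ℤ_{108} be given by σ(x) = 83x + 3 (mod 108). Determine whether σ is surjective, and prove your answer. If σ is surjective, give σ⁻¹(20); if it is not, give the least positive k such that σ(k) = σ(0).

Recall that σ is surjective if every y in the codomain equals σ(x) for some x in the domain.
Since gcd(83, 108) = 1, 83 is invertible modulo 108. Euclid's algorithm: 108 = 1·83 + 25, 83 = 3·25 + 8, 25 = 3·8 + 1; back-substituting gives 1 = 95·83 − 73·108, so 83⁻¹ ≡ 95 (mod 108).
Then y ↦ 95(y − 3) is a two-sided inverse to σ, so every y ∈ ℤ_{108} has a preimage.
Therefore σ is surjective.
Since σ is surjective, we find σ⁻¹(20): we need 83x ≡ 20 − 3 ≡ 17 (mod 108). Using 83⁻¹ = 95: x ≡ 95·17 = 1615 = 14·108 + 103, so x = 103.
Check: σ(103) = 83·103 + 3 = 8552 = 79·108 + 20 ≡ 20 (mod 108).

103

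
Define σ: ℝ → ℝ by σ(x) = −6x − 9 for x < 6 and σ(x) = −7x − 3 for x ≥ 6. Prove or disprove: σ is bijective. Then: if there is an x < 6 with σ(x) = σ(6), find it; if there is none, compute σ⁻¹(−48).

45/7

Both pieces are strictly decreasing (slopes −6 and −7), so each is injective on its own interval.
The left piece maps (−∞, 6) onto (−45, ∞); the right piece maps [6, ∞) onto (−∞, −45].
Since −45 = −45, the images partition ℝ: σ is injective and surjective, hence bijective.
Because the two images are disjoint, no x < 6 has σ(x) = σ(6), so we compute σ⁻¹(−48): −48 lies in (−∞, −45], so solve −7x − 3 = −48: x = (−48 + 3)/(−7) = 45/7.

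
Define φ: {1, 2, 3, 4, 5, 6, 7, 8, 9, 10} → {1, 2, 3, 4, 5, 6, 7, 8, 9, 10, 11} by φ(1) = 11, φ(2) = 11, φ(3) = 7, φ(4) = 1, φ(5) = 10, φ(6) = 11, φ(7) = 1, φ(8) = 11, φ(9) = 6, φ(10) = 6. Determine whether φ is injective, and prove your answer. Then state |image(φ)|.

φ(1) = 11 = φ(2) with 1 ≠ 2, so φ is not injective.
The image of φ is {1, 6, 7, 10, 11}, which has 5 elements.

5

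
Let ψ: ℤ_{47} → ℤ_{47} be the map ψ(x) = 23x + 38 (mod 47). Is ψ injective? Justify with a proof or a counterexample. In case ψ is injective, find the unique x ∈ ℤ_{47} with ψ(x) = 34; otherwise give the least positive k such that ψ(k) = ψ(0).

8

Suppose ψ(a) = ψ(b) in ℤ_{47}. Then 23a + 38 ≡ 23b + 38 (mod 47), therefore 23(a − b) ≡ 0 (mod 47).
Since gcd(23, 47) = 1, 23 is invertible modulo 47, hence a − b ≡ 0 (mod 47), i.e. a = b.
Thus ψ is injective.
We now compute 23⁻¹ mod 47 explicitly. Euclid's algorithm: 47 = 2·23 + 1; back-substituting gives 1 = 45·23 − 22·47, so 23⁻¹ ≡ 45 (mod 47).
Since ψ is injective, we find ψ⁻¹(34): we need 23x ≡ 34 − 38 ≡ 43 (mod 47). Using 23⁻¹ = 45: x ≡ 45·43 = 1935 = 41·47 + 8, so x = 8.
Check: ψ(8) = 23·8 + 38 = 222 = 4·47 + 34 ≡ 34 (mod 47).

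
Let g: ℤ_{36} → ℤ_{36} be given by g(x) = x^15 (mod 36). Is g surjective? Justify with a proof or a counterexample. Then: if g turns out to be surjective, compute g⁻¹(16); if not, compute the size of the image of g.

g(0) = 0^15 = 0.
g(6): Repeated squaring mod 36: 6^1 ≡ 6, 6^2 ≡ 6² = 36 ≡ 0, 6^4 ≡ 0² = 0, 6^8 ≡ 0² = 0. Since 15 = 8 + 4 + 2 + 1, 6^15 ≡ 0·0·0·6: 0·0 = 0, then 0·0 = 0, then 0·6 = 0. So 6^15 ≡ 0 (mod 36).
So g(0) = g(6) = 0 while 0 ≠ 6, hence g is not injective.
A non-injective map from the 36-element set ℤ_{36} to itself takes at most 35 distinct values, so it cannot be surjective. Thus g is not surjective.
Since g is not surjective, we determine |image(g)|. Computing x^15 mod 36 for each x (by repeated squaring, reducing mod 36 at every step), the values g(0), g(1), …, g(35) are: 0, 1, 8, 27, 28, 17, 0, 19, 8, 9, 28, 35, 0, 1, 8, 27, 28, 17, 0, 19, 8, 9, 28, 35, 0, 1, 8, 27, 28, 17, 0, 19, 8, 9, 28, 35.
The distinct values are {0, 1, 8, 9, 17, 19, 27, 28, 35}; there are 9 of them.

9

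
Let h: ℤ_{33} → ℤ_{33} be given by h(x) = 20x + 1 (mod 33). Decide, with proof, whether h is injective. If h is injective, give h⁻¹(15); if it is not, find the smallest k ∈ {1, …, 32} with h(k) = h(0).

Recall that h is injective when h(u) = h(v) forces u = v.
If h(u) = h(v), then 20u ≡ 20v (mod 33). Because gcd(20, 33) = 1, we may cancel 20 to get u ≡ v (mod 33).
Therefore h is injective.
We now compute 20⁻¹ mod 33 explicitly. Euclid's algorithm: 33 = 1·20 + 13, 20 = 1·13 + 7, 13 = 1·7 + 6, 7 = 1·6 + 1; back-substituting gives 1 = 5·20 − 3·33, so 20⁻¹ ≡ 5 (mod 33).
Since h is injective, we compute h⁻¹(15): solve 20x + 1 ≡ 15 (mod 33), i.e. 20x ≡ 14 (mod 33).
Multiplying by 20⁻¹ = 5 gives x ≡ 5·14 = 70 = 2·33 + 4 ≡ 4 (mod 33).
Check: h(4) = 20·4 + 1 = 81 = 2·33 + 15 ≡ 15 (mod 33).

4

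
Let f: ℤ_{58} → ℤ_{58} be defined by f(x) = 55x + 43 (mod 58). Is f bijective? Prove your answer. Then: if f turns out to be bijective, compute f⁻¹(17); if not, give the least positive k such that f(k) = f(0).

28

Recall that injectivity means: for all u, v in the domain, f(u) = f(v) implies u = v.
If f(u) = f(v), then 55u ≡ 55v (mod 58). Because gcd(55, 58) = 1, we may cancel 55 to get u ≡ v (mod 58).
We now compute 55⁻¹ mod 58 explicitly. Euclid's algorithm: 58 = 1·55 + 3, 55 = 18·3 + 1; back-substituting gives 1 = 19·55 − 18·58, so 55⁻¹ ≡ 19 (mod 58).
For any y ∈ ℤ_{58}, x = 19(y − 43) mod 58 satisfies f(x) = 55·19(y − 43) + 43 ≡ y (since 55·19 ≡ 1 mod 58). So every y has a preimage.
Thus f is bijective.
Since f is bijective, we find f⁻¹(17): we need 55x ≡ 17 − 43 ≡ 32 (mod 58). Using 55⁻¹ = 19: x ≡ 19·32 = 608 = 10·58 + 28, so x = 28.
Check: f(28) = 55·28 + 43 = 1583 = 27·58 + 17 ≡ 17 (mod 58).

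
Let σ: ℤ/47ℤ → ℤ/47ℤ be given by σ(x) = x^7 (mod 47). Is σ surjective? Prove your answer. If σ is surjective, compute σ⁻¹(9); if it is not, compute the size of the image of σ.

7

Since 47 is prime, the nonzero elements of ℤ/47ℤ form a cyclic group of order 46.
As gcd(7, 46) = 1, raising to the 7th power is a bijection on this group: if s^7 ≡ t^7 then (st^{−1})^7 = 1, and the only element of order dividing gcd(7, 46) = 1 is 1, so s = t.
With σ(0) = 0 this makes σ injective on all of ℤ/47ℤ, hence bijective (finite equal-size domain and codomain). In particular σ is surjective.
Since σ is surjective, we find the preimage of 9. The inverse of x ↦ x^7 on (ℤ/47ℤ)^× is x ↦ x^33, because 7·33 = 231 = 5·46 + 1 ≡ 1 (mod 46) and x^{46} = 1 for x ≠ 0 (Fermat). So σ⁻¹(9) = 9^33 mod 47.
Repeated squaring mod 47: 9^1 ≡ 9, 9^2 ≡ 9² = 81 ≡ 34, 9^4 ≡ 34² = 1156 ≡ 28, 9^8 ≡ 28² = 784 ≡ 32, 9^16 ≡ 32² = 1024 ≡ 37, 9^32 ≡ 37² = 1369 ≡ 6. Since 33 = 32 + 1, 9^33 ≡ 6·9: 6·9 = 54 ≡ 7. So 9^33 ≡ 7 (mod 47).
Hence σ⁻¹(9) = 7.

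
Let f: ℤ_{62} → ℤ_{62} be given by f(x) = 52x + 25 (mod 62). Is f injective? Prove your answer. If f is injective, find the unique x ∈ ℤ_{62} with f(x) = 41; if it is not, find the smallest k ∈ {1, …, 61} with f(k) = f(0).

We have gcd(52, 62) = 2 > 1. Taking u = 0 and v = 31: f(0) = 25 and f(31) = 52·31 + 25 = 1637 ≡ 25 (mod 62).
So f(0) = f(31) while 0 ≠ 31, hence f is not injective.
Since f is not injective, we find the least positive k with f(k) = f(0): this means 52k ≡ 0 (mod 62), i.e. 62 ∣ 52k. Since gcd(52, 62) = 2, dividing through by 2 this holds exactly when 31 ∣ 26k, and as gcd(26, 31) = 1, exactly when 31 ∣ k.
The smallest positive such k is 31.

31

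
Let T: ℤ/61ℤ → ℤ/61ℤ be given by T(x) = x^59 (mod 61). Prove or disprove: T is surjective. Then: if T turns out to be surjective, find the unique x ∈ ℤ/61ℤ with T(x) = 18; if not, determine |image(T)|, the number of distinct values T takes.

17

Since 61 is prime, the nonzero elements of ℤ/61ℤ form a cyclic group of order 60.
As gcd(59, 60) = 1, raising to the 59th power is a bijection on this group: if a^59 ≡ b^59 then (ab^{−1})^59 = 1, and the only element of order dividing gcd(59, 60) = 1 is 1, so a = b.
With T(0) = 0 this makes T injective on all of ℤ/61ℤ, hence bijective (finite equal-size domain and codomain). In particular T is surjective.
Since T is surjective, we find the preimage of 18. The inverse of x ↦ x^59 on (ℤ/61ℤ)^× is x ↦ x^59, because 59·59 = 3481 = 58·60 + 1 ≡ 1 (mod 60) and x^{60} = 1 for x ≠ 0 (Fermat). So T⁻¹(18) = 18^59 mod 61.
Repeated squaring mod 61: 18^1 ≡ 18, 18^2 ≡ 18² = 324 ≡ 19, 18^4 ≡ 19² = 361 ≡ 56, 18^8 ≡ 56² = 3136 ≡ 25, 18^16 ≡ 25² = 625 ≡ 15, 18^32 ≡ 15² = 225 ≡ 42. Since 59 = 32 + 16 + 8 + 2 + 1, 18^59 ≡ 42·15·25·19·18: 42·15 = 630 ≡ 20, then 20·25 = 500 ≡ 12, then 12·19 = 228 ≡ 45, then 45·18 = 810 ≡ 17. So 18^59 ≡ 17 (mod 61).
Hence T⁻¹(18) = 17.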